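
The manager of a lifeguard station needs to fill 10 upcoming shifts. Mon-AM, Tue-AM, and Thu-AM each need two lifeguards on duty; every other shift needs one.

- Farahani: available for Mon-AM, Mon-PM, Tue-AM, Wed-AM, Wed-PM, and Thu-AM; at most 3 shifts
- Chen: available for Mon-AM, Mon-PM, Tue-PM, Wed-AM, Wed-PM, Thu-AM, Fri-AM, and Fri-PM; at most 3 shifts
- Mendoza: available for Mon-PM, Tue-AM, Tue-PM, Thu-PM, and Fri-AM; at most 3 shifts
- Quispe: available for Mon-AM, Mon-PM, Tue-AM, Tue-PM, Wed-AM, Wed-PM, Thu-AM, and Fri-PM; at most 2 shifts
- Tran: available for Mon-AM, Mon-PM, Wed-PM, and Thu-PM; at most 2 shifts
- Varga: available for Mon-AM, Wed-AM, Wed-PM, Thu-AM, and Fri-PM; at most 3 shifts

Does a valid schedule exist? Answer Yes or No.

One valid schedule: Mon-AM→Tran+Varga, Mon-PM→Farahani, Tue-AM→Farahani+Mendoza, Tue-PM→Chen, Wed-AM→Farahani, Wed-PM→Quispe, Thu-AM→Quispe+Varga, Thu-PM→Mendoza, Fri-AM→Chen, Fri-PM→Chen.
Loads: Farahani 3/3, Chen 3/3, Mendoza 2/3, Quispe 2/2, Tran 1/2, Varga 2/3 — all within limits.

Yes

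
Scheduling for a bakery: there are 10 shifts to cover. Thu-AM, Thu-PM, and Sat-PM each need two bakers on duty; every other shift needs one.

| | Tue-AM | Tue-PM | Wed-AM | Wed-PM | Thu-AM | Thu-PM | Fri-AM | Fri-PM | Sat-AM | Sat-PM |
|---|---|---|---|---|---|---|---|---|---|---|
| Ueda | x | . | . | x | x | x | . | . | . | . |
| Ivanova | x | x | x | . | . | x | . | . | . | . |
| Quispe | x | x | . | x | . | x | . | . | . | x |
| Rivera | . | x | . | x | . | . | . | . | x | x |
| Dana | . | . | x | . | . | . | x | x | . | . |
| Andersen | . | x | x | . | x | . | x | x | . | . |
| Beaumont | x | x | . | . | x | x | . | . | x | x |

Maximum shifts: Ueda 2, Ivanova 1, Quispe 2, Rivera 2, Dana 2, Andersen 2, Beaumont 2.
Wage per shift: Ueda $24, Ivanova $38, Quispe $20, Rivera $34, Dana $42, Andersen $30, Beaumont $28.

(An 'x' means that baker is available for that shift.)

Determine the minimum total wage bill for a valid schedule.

$394

Picking the cheapest available baker for each shift independently would cost $322, but that ignores the shift limits.
An optimal schedule: Tue-AM→Beaumont, Tue-PM→Andersen, Wed-AM→Ivanova, Wed-PM→Ueda, Thu-AM→Ueda+Andersen, Thu-PM→Quispe+Beaumont, Fri-AM→Dana, Fri-PM→Dana, Sat-AM→Rivera, Sat-PM→Quispe+Rivera.
Total: 28 + 30 + 38 + 24 + 24 + 30 + 20 + 28 + 42 + 42 + 34 + 20 + 34 = $394.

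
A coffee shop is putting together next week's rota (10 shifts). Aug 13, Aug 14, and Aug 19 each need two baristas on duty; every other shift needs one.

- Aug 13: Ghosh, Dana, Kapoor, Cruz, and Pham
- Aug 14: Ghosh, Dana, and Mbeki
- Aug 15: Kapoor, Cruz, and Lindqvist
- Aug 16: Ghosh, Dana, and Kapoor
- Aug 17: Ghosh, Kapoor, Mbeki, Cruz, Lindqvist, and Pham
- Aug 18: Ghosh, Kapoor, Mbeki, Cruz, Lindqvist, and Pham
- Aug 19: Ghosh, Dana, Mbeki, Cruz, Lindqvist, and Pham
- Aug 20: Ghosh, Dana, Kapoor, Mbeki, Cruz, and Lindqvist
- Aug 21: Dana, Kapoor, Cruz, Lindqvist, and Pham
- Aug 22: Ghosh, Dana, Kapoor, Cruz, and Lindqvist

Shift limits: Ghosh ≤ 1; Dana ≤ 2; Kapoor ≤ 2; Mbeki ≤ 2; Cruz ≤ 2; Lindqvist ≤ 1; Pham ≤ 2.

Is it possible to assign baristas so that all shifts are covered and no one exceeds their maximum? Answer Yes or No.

No

Total capacity is 1+2+2+2+2+1+2 = 12 but 13 worker-slots are needed — infeasible.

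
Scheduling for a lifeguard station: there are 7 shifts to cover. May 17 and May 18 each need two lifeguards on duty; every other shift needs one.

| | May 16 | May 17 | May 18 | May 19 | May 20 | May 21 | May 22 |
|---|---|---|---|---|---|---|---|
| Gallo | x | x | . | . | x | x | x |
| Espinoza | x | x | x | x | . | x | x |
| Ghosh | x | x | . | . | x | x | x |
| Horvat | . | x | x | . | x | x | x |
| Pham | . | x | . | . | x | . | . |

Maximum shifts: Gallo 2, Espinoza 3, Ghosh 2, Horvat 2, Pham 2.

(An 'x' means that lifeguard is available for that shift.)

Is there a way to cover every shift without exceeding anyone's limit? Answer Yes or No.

Yes

May 18 can only be covered by Espinoza and Horvat, so that assignment is forced.
May 19 can only be covered by Espinoza, so that assignment is forced.
One valid schedule: May 16→Gallo, May 17→Ghosh+Horvat, May 18→Espinoza+Horvat, May 19→Espinoza, May 20→Gallo, May 21→Espinoza, May 22→Ghosh.
Loads: Gallo 2/2, Espinoza 3/3, Ghosh 2/2, Horvat 2/2, Pham 0/2 — all within limits.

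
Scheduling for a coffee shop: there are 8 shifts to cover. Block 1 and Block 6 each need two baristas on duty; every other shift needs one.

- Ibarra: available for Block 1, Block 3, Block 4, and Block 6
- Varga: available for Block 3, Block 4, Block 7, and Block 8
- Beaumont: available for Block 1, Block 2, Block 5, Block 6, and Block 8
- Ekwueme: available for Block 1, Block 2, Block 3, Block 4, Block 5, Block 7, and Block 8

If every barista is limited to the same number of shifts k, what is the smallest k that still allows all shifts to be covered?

With 4 baristas and 10 worker-slots to fill, someone must work at least ⌈10/4⌉ = 3 shifts, so k ≥ 3.
k = 3 works: Block 1→Ibarra+Ekwueme, Block 2→Beaumont, Block 3→Ibarra, Block 4→Varga, Block 5→Beaumont, Block 6→Ibarra+Beaumont, Block 7→Varga, Block 8→Varga.
Loads: Ibarra 3, Varga 3, Beaumont 3, Ekwueme 1 — all ≤ 3.

3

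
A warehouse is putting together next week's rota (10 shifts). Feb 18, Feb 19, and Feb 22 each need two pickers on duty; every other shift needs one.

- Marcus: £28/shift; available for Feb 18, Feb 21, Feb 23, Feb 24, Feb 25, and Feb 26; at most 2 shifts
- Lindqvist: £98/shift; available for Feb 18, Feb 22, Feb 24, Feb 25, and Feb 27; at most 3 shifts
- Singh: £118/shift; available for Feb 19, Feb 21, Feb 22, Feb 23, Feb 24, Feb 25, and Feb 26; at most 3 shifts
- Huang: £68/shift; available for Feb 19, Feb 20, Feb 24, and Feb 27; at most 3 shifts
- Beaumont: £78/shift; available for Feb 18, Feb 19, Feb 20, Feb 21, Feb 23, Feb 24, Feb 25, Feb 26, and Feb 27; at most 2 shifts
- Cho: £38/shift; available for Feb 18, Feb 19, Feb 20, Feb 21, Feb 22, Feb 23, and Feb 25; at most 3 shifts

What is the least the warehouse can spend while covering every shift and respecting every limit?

Picking the cheapest available picker for each shift independently would cost £554, but that ignores the shift limits.
An optimal schedule: Feb 18→Beaumont+Lindqvist, Feb 19→Huang+Beaumont, Feb 20→Cho, Feb 21→Marcus, Feb 22→Cho+Lindqvist, Feb 23→Cho, Feb 24→Huang, Feb 25→Lindqvist, Feb 26→Marcus, Feb 27→Huang.
Total: 78 + 98 + 68 + 78 + 38 + 28 + 38 + 98 + 38 + 68 + 98 + 28 + 68 = £824.

£824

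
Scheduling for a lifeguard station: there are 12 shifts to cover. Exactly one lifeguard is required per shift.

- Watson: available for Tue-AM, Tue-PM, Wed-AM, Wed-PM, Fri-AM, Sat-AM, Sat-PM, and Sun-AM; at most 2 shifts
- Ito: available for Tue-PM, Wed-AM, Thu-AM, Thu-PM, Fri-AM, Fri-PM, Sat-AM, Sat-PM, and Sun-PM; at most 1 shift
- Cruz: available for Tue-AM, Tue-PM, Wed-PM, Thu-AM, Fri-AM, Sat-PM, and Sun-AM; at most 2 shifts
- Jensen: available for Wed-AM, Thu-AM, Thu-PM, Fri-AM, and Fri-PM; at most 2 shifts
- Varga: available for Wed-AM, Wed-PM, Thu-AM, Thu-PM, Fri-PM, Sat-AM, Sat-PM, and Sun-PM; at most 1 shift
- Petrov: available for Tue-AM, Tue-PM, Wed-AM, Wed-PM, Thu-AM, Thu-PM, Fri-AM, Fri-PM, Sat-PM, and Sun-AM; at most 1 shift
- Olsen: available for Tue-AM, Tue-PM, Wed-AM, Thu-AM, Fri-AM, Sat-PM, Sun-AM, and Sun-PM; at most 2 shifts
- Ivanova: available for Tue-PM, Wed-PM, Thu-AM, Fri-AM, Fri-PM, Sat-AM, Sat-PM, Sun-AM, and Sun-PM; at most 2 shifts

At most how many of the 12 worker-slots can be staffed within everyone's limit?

12

Total capacity across all lifeguards is 2+1+2+2+1+1+2+2 = 13, and 12 slots are needed, so at most 12 can be filled.
An assignment achieving 12: Tue-AM→Watson, Tue-PM→Petrov, Wed-AM→Jensen, Wed-PM→Cruz, Thu-AM→Olsen, Thu-PM→Ito, Fri-AM→Olsen, Fri-PM→Jensen, Sat-AM→Watson, Sat-PM→Ivanova, Sun-AM→Cruz, Sun-PM→Varga.
Loads: Watson 2/2, Ito 1/1, Cruz 2/2, Jensen 2/2, Varga 1/1, Petrov 1/1, Olsen 2/2, Ivanova 1/2.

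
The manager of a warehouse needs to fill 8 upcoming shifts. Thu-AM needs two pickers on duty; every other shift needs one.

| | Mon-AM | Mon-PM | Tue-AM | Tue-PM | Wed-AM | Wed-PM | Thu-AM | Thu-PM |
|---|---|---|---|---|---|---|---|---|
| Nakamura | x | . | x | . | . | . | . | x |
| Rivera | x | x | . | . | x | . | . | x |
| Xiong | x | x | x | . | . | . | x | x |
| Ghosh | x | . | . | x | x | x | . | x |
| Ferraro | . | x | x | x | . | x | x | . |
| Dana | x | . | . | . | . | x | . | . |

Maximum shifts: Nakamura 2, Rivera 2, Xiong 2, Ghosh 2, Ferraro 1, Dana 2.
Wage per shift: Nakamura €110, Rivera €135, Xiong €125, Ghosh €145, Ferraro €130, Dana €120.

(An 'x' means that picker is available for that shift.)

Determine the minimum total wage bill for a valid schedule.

€1120

Thu-AM can only be covered by Xiong and Ferraro, so that assignment is forced.
Picking the cheapest available picker for each shift independently would cost €1095, but that ignores the shift limits.
An optimal schedule: Mon-AM→Dana, Mon-PM→Xiong, Tue-AM→Nakamura, Tue-PM→Ghosh, Wed-AM→Rivera, Wed-PM→Dana, Thu-AM→Xiong+Ferraro, Thu-PM→Nakamura.
Total: 120 + 125 + 110 + 145 + 135 + 120 + 125 + 130 + 110 = €1120.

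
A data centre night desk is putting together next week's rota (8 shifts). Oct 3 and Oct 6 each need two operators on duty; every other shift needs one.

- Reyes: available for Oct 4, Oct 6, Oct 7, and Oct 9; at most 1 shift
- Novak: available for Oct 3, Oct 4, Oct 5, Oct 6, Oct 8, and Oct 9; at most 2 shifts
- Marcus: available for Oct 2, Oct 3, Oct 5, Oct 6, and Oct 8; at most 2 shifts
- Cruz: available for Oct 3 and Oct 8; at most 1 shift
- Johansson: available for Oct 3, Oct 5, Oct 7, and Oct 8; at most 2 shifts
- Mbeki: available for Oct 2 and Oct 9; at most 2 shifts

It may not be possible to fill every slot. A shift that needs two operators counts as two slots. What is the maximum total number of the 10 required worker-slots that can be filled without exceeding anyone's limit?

10

Total capacity across all operators is 1+2+2+1+2+2 = 10, and 10 slots are needed, so at most 10 can be filled.
An assignment achieving 10: Oct 2→Mbeki, Oct 3→Marcus+Cruz, Oct 4→Reyes, Oct 5→Novak, Oct 6→Novak+Marcus, Oct 7→Johansson, Oct 8→Johansson, Oct 9→Mbeki.
Loads: Reyes 1/1, Novak 2/2, Marcus 2/2, Cruz 1/1, Johansson 2/2, Mbeki 2/2.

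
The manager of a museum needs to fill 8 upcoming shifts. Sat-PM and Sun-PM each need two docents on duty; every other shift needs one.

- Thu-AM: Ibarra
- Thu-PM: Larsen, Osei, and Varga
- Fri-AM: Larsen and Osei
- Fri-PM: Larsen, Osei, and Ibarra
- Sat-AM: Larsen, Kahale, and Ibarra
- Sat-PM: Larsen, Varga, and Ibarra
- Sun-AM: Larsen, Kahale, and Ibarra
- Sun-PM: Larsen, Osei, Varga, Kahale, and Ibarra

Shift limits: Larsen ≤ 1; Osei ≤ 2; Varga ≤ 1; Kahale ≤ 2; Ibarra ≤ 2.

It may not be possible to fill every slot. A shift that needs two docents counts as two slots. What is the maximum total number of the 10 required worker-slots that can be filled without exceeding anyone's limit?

Total capacity across all docents is 1+2+1+2+2 = 8, and 10 slots are needed, so at most 8 can be filled.
An assignment achieving 8: Thu-AM→Ibarra, Thu-PM→Osei, Fri-AM→Larsen, Fri-PM→Osei, Sat-AM→Kahale, Sat-PM→Varga+Ibarra, Sun-AM→Kahale.
Loads: Larsen 1/1, Osei 2/2, Varga 1/1, Kahale 2/2, Ibarra 2/2.

8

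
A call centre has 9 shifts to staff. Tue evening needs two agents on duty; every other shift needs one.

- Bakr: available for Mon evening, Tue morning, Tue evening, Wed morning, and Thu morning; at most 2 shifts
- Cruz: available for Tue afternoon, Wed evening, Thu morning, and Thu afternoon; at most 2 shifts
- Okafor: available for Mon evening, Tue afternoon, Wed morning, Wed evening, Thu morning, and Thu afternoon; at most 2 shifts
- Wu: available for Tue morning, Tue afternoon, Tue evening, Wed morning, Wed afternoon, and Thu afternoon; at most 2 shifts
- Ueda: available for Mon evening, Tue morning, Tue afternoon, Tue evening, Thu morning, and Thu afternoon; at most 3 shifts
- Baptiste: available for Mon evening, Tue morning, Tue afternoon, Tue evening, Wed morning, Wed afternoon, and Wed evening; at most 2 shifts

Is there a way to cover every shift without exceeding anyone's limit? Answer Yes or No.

Yes

One valid schedule: Mon evening→Bakr, Tue morning→Bakr, Tue afternoon→Wu, Tue evening→Ueda+Baptiste, Wed morning→Okafor, Wed afternoon→Wu, Wed evening→Cruz, Thu morning→Cruz, Thu afternoon→Okafor.
Loads: Bakr 2/2, Cruz 2/2, Okafor 2/2, Wu 2/2, Ueda 1/3, Baptiste 1/2 — all within limits.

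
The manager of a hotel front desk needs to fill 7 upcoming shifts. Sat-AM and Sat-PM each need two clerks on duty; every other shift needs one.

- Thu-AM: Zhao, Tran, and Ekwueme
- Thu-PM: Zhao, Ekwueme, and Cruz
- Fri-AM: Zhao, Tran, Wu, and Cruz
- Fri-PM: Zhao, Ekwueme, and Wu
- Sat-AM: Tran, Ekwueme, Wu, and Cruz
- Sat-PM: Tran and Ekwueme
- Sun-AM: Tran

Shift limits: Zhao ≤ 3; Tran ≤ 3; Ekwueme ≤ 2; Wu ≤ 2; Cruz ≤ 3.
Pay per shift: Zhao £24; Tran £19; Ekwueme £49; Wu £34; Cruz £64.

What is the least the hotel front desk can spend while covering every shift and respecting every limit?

£246

Sat-PM can only be covered by Tran and Ekwueme, so that assignment is forced.
Sun-AM can only be covered by Tran, so that assignment is forced.
Picking the cheapest available clerk for each shift independently would cost £226, but that ignores the shift limits.
An optimal schedule: Thu-AM→Zhao, Thu-PM→Zhao, Fri-AM→Wu, Fri-PM→Zhao, Sat-AM→Tran+Wu, Sat-PM→Tran+Ekwueme, Sun-AM→Tran.
Total: 24 + 24 + 34 + 24 + 19 + 34 + 19 + 49 + 19 = £246.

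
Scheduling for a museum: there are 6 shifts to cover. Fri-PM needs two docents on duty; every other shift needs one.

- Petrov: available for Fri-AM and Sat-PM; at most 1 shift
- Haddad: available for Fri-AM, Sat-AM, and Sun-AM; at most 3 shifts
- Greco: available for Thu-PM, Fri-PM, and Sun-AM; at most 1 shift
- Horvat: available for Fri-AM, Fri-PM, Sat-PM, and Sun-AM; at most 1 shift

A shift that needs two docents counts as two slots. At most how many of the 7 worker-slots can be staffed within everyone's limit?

Total capacity across all docents is 1+3+1+1 = 6, and 7 slots are needed, so at most 6 can be filled.
An assignment achieving 6: Thu-PM→Greco, Fri-AM→Haddad, Fri-PM→Horvat, Sat-AM→Haddad, Sat-PM→Petrov, Sun-AM→Haddad.
Loads: Petrov 1/1, Haddad 3/3, Greco 1/1, Horvat 1/1.

6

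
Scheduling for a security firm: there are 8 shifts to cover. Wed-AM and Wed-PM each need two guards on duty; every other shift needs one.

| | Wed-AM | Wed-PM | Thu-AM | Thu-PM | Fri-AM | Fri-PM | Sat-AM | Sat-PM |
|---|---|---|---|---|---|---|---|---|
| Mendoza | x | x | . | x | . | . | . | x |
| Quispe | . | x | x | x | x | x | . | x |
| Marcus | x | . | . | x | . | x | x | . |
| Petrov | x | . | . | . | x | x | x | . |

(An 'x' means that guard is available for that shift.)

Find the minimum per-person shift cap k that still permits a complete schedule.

With 4 guards and 10 worker-slots to fill, someone must work at least ⌈10/4⌉ = 3 shifts, so k ≥ 3.
k = 3 works: Wed-AM→Mendoza+Marcus, Wed-PM→Mendoza+Quispe, Thu-AM→Quispe, Thu-PM→Marcus, Fri-AM→Quispe, Fri-PM→Petrov, Sat-AM→Marcus, Sat-PM→Mendoza.
Loads: Mendoza 3, Quispe 3, Marcus 3, Petrov 1 — all ≤ 3.

3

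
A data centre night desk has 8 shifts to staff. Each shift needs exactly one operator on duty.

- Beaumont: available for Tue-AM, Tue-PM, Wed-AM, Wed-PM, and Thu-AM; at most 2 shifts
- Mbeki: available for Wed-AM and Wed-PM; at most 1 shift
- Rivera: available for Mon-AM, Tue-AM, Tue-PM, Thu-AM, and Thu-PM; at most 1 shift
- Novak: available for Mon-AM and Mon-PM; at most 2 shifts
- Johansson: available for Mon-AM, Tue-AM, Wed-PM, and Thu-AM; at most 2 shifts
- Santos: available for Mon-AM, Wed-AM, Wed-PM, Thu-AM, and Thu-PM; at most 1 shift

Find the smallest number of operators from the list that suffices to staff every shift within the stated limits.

5

8 slots to fill and no one can take more than 2, so at least ⌈8/2⌉ = 4 operators are needed.
Any 4 operators together have capacity at most 2+2+2+1 = 7 < 8 slots, so 4 can never suffice.
Beaumont, Mbeki, Rivera, Novak, and Johansson alone can cover everything: Mon-AM→Novak, Mon-PM→Novak, Tue-AM→Johansson, Tue-PM→Beaumont, Wed-AM→Beaumont, Wed-PM→Mbeki, Thu-AM→Johansson, Thu-PM→Rivera.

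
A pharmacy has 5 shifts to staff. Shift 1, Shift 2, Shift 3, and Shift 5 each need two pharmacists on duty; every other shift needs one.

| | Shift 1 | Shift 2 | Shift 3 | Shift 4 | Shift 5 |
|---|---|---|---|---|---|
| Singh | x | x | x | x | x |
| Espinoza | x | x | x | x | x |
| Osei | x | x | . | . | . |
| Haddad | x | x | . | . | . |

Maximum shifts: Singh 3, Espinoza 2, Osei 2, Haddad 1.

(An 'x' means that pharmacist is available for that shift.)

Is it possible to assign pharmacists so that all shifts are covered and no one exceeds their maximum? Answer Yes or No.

No

Shifts {Shift 1, Shift 2, Shift 3, Shift 4, Shift 5} need 9 worker-slots in total, but the pharmacists available for any of those shifts (Singh, Espinoza, Osei, and Haddad) can supply at most 8 among them. So no valid schedule exists.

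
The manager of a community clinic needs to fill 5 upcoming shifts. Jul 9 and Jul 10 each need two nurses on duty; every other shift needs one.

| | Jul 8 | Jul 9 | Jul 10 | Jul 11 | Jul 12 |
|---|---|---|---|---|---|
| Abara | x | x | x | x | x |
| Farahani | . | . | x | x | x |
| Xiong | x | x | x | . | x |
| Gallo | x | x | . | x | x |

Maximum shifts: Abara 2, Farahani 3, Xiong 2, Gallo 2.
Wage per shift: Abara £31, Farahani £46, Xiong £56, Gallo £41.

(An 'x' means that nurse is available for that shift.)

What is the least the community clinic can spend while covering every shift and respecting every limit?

Picking the cheapest available nurse for each shift independently would cost £242, but that ignores the shift limits.
An optimal schedule: Jul 8→Gallo, Jul 9→Abara+Gallo, Jul 10→Abara+Farahani, Jul 11→Farahani, Jul 12→Farahani.
Total: 41 + 31 + 41 + 31 + 46 + 46 + 46 = £282.

£282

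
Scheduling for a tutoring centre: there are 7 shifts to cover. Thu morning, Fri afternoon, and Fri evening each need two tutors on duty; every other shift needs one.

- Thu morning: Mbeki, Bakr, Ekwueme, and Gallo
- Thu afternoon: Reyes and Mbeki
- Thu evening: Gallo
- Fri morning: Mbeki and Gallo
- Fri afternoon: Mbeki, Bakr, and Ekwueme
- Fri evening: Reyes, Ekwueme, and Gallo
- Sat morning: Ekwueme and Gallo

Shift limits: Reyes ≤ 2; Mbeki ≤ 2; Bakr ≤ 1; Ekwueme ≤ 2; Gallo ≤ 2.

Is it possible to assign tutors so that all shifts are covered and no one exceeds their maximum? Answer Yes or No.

No

Total capacity is 2+2+1+2+2 = 9 but 10 worker-slots are needed — infeasible.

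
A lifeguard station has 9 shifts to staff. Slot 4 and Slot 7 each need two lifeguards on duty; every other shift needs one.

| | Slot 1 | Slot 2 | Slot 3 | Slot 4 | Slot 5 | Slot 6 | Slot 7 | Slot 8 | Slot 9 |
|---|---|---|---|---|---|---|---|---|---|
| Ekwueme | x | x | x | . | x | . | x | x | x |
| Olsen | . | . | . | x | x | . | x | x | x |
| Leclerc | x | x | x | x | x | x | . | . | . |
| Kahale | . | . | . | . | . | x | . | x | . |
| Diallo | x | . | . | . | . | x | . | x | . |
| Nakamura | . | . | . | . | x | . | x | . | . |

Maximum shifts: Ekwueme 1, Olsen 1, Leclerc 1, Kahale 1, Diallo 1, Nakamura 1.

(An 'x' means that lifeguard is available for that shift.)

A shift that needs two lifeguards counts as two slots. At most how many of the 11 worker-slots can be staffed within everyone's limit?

Total capacity across all lifeguards is 1+1+1+1+1+1 = 6, and 11 slots are needed, so at most 6 can be filled.
An assignment achieving 6: Slot 1→Diallo, Slot 2→Ekwueme, Slot 3→Leclerc, Slot 4→Olsen, Slot 6→Kahale, Slot 7→Nakamura.
Loads: Ekwueme 1/1, Olsen 1/1, Leclerc 1/1, Kahale 1/1, Diallo 1/1, Nakamura 1/1.

6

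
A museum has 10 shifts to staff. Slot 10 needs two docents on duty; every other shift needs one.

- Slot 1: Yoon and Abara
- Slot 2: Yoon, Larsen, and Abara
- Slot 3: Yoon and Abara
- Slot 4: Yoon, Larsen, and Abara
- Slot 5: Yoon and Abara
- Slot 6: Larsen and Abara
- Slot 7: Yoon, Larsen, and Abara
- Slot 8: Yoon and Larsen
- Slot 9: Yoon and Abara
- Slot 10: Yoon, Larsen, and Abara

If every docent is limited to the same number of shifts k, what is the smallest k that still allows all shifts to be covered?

With 3 docents and 11 worker-slots to fill, someone must work at least ⌈11/3⌉ = 4 shifts, so k ≥ 4.
k = 4 works: Slot 1→Yoon, Slot 2→Larsen, Slot 3→Yoon, Slot 4→Larsen, Slot 5→Yoon, Slot 6→Larsen, Slot 7→Abara, Slot 8→Yoon, Slot 9→Abara, Slot 10→Larsen+Abara.
Loads: Yoon 4, Larsen 4, Abara 3 — all ≤ 4.

4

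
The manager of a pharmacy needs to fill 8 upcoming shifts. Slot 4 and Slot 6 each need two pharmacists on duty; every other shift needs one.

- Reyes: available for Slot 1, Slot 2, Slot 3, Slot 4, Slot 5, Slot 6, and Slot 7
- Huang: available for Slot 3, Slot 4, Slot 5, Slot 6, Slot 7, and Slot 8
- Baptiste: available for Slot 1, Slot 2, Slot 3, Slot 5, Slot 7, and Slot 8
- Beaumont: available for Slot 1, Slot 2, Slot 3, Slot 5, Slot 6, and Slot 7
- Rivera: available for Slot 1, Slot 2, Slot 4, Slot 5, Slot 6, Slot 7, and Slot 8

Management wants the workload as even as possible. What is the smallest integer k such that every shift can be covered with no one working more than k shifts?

With 5 pharmacists and 10 worker-slots to fill, someone must work at least ⌈10/5⌉ = 2 shifts, so k ≥ 2.
k = 2 works: Slot 1→Reyes, Slot 2→Baptiste, Slot 3→Baptiste, Slot 4→Reyes+Huang, Slot 5→Beaumont, Slot 6→Beaumont+Rivera, Slot 7→Rivera, Slot 8→Huang.
Loads: Reyes 2, Huang 2, Baptiste 2, Beaumont 2, Rivera 2 — all ≤ 2.

2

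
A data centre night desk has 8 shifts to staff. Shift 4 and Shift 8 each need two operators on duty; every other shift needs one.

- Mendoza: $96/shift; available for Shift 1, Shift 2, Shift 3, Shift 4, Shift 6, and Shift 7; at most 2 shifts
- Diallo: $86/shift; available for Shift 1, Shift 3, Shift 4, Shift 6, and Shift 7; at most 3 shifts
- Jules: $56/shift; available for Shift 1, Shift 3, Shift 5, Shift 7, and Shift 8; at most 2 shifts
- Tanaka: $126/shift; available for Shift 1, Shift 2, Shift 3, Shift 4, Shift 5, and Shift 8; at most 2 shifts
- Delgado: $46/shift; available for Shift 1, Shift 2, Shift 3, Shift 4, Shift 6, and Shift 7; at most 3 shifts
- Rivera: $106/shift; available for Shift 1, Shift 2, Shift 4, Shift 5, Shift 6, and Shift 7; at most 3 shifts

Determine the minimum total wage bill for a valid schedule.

Shift 8 can only be covered by Jules and Tanaka, so that assignment is forced.
Picking the cheapest available operator for each shift independently would cost $600, but that ignores the shift limits.
An optimal schedule: Shift 1→Diallo, Shift 2→Delgado, Shift 3→Delgado, Shift 4→Diallo+Mendoza, Shift 5→Jules, Shift 6→Delgado, Shift 7→Diallo, Shift 8→Jules+Tanaka.
Total: 86 + 46 + 46 + 86 + 96 + 56 + 46 + 86 + 56 + 126 = $730.

$730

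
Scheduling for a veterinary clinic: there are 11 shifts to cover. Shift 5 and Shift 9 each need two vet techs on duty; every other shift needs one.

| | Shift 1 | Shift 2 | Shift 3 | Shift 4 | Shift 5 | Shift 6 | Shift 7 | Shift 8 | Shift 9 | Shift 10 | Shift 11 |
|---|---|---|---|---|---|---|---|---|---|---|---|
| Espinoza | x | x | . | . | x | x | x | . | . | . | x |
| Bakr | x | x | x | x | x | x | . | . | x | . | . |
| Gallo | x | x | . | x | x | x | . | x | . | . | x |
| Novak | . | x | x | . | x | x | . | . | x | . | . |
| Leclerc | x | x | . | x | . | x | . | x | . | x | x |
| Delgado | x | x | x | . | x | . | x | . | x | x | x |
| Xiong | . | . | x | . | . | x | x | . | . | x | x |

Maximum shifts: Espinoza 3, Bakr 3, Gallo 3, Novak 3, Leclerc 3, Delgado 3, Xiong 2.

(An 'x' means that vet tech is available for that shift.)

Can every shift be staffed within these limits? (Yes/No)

One valid schedule: Shift 1→Espinoza, Shift 2→Gallo, Shift 3→Bakr, Shift 4→Bakr, Shift 5→Novak+Delgado, Shift 6→Gallo, Shift 7→Espinoza, Shift 8→Gallo, Shift 9→Bakr+Novak, Shift 10→Leclerc, Shift 11→Espinoza.
Loads: Espinoza 3/3, Bakr 3/3, Gallo 3/3, Novak 2/3, Leclerc 1/3, Delgado 1/3, Xiong 0/2 — all within limits.

Yes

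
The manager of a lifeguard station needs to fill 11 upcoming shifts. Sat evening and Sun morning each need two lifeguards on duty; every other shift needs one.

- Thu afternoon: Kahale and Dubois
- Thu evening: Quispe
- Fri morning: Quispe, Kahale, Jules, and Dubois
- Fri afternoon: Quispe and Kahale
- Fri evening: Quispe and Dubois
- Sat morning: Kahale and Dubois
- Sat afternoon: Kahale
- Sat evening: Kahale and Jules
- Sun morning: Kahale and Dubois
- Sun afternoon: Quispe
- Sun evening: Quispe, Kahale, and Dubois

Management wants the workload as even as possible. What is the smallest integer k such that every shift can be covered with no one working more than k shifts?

4

With 4 lifeguards and 13 worker-slots to fill, someone must work at least ⌈13/4⌉ = 4 shifts, so k ≥ 4.
k = 4 works: Thu afternoon→Kahale, Thu evening→Quispe, Fri morning→Jules, Fri afternoon→Quispe, Fri evening→Quispe, Sat morning→Dubois, Sat afternoon→Kahale, Sat evening→Kahale+Jules, Sun morning→Kahale+Dubois, Sun afternoon→Quispe, Sun evening→Dubois.
Loads: Quispe 4, Kahale 4, Jules 2, Dubois 3 — all ≤ 4.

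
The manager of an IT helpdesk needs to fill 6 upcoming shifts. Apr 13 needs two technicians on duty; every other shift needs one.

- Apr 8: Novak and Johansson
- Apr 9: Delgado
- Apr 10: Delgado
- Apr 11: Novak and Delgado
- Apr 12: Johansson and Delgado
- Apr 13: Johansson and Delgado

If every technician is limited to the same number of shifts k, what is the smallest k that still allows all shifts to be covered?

With 3 technicians and 7 worker-slots to fill, someone must work at least ⌈7/3⌉ = 3 shifts, so k ≥ 3.
k = 3 works: Apr 8→Novak, Apr 9→Delgado, Apr 10→Delgado, Apr 11→Novak, Apr 12→Johansson, Apr 13→Johansson+Delgado.
Loads: Novak 2, Johansson 2, Delgado 3 — all ≤ 3.

3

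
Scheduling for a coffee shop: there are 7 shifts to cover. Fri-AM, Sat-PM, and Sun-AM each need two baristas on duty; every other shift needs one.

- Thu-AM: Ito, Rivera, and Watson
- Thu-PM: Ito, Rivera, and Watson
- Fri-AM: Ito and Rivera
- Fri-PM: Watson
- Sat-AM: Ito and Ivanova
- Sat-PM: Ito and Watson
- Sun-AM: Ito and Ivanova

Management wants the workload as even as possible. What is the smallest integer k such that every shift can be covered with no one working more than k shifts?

With 4 baristas and 10 worker-slots to fill, someone must work at least ⌈10/4⌉ = 3 shifts, so k ≥ 3.
k = 3 works: Thu-AM→Rivera, Thu-PM→Rivera, Fri-AM→Ito+Rivera, Fri-PM→Watson, Sat-AM→Ivanova, Sat-PM→Ito+Watson, Sun-AM→Ito+Ivanova.
Loads: Ito 3, Rivera 3, Watson 2, Ivanova 2 — all ≤ 3.

3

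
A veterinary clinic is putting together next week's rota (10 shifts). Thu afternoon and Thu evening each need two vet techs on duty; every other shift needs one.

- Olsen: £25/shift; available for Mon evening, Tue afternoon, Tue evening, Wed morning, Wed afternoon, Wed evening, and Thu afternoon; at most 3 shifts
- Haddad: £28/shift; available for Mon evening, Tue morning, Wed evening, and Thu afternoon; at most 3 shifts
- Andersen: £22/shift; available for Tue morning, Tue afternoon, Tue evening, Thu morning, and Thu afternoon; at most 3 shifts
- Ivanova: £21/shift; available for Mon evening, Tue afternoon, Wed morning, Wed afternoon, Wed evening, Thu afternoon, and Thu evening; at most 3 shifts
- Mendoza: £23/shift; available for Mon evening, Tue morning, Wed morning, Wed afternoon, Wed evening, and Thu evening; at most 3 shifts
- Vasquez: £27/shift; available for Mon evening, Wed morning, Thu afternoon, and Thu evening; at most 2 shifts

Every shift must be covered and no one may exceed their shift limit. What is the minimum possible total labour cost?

Thu morning can only be covered by Andersen, so that assignment is forced.
Picking the cheapest available vet tech for each shift independently would cost £258, but that ignores the shift limits.
An optimal schedule: Mon evening→Olsen, Tue morning→Andersen, Tue afternoon→Ivanova, Tue evening→Andersen, Wed morning→Mendoza, Wed afternoon→Mendoza, Wed evening→Olsen, Thu morning→Andersen, Thu afternoon→Ivanova+Olsen, Thu evening→Ivanova+Mendoza.
Total: 25 + 22 + 21 + 22 + 23 + 23 + 25 + 22 + 21 + 25 + 21 + 23 = £273.

£273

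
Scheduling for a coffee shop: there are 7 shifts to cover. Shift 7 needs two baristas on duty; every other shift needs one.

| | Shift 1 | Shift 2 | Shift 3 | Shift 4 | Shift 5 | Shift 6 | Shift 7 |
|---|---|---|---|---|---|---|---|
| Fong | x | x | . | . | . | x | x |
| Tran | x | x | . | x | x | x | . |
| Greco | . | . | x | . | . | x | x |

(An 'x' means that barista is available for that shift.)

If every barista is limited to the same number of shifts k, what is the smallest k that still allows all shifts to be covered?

3

With 3 baristas and 8 worker-slots to fill, someone must work at least ⌈8/3⌉ = 3 shifts, so k ≥ 3.
k = 3 works: Shift 1→Fong, Shift 2→Fong, Shift 3→Greco, Shift 4→Tran, Shift 5→Tran, Shift 6→Tran, Shift 7→Fong+Greco.
Loads: Fong 3, Tran 3, Greco 2 — all ≤ 3.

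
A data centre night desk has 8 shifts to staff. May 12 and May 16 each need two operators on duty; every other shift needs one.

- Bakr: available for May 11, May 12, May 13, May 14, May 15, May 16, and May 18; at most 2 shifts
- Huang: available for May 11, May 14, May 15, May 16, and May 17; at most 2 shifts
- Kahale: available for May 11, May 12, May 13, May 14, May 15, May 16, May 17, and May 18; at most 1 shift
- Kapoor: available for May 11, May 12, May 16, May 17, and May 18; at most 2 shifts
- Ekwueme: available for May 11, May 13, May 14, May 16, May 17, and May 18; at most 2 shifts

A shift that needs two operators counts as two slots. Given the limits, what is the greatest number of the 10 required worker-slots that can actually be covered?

Total capacity across all operators is 2+2+1+2+2 = 9, and 10 slots are needed, so at most 9 can be filled.
An assignment achieving 9: May 11→Ekwueme, May 12→Bakr+Kahale, May 13→Bakr, May 14→Huang, May 15→Huang, May 16→Ekwueme, May 17→Kapoor, May 18→Kapoor.
Loads: Bakr 2/2, Huang 2/2, Kahale 1/1, Kapoor 2/2, Ekwueme 2/2.

9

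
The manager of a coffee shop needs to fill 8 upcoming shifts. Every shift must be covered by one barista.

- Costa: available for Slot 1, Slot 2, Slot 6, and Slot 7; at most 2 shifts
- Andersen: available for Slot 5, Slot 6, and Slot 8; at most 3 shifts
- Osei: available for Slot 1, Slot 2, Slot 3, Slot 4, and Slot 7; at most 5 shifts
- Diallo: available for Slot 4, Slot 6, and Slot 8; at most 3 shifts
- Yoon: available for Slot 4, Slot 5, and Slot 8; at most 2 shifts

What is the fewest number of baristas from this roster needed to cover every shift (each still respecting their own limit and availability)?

2

8 slots to fill and no one can take more than 5, so at least ⌈8/5⌉ = 2 baristas are needed.
Andersen and Osei alone can cover everything: Slot 1→Osei, Slot 2→Osei, Slot 3→Osei, Slot 4→Osei, Slot 5→Andersen, Slot 6→Andersen, Slot 7→Osei, Slot 8→Andersen.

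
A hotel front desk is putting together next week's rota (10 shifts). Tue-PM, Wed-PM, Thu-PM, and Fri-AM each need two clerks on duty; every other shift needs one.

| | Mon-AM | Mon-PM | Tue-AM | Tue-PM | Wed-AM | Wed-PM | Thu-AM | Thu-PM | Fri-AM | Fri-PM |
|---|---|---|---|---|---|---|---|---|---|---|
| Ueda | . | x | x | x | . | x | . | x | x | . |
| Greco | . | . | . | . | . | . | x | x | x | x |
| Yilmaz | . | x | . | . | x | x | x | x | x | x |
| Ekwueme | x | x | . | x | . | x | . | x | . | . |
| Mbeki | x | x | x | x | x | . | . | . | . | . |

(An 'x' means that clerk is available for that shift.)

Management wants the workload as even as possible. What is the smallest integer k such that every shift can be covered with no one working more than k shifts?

3

With 5 clerks and 14 worker-slots to fill, someone must work at least ⌈14/5⌉ = 3 shifts, so k ≥ 3.
k = 3 works: Mon-AM→Ekwueme, Mon-PM→Mbeki, Tue-AM→Ueda, Tue-PM→Ueda+Mbeki, Wed-AM→Yilmaz, Wed-PM→Ueda+Ekwueme, Thu-AM→Greco, Thu-PM→Yilmaz+Ekwueme, Fri-AM→Greco+Yilmaz, Fri-PM→Greco.
Loads: Ueda 3, Greco 3, Yilmaz 3, Ekwueme 3, Mbeki 2 — all ≤ 3.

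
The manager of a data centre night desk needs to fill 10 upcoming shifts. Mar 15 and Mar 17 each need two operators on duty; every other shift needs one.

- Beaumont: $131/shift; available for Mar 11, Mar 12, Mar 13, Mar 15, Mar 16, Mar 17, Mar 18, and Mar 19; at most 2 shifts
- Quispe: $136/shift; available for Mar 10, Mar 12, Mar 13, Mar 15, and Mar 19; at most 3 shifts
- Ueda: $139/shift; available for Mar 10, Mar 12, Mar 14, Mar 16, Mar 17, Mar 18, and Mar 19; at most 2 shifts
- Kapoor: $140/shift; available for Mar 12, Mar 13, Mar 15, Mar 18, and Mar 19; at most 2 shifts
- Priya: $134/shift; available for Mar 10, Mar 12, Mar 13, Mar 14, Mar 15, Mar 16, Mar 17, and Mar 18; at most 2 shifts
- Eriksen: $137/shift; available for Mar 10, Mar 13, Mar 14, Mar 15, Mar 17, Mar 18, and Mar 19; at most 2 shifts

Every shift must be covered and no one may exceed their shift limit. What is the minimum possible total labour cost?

Mar 11 can only be covered by Beaumont, so that assignment is forced.
Picking the cheapest available operator for each shift independently would cost $1584, but that ignores the shift limits.
An optimal schedule: Mar 10→Priya, Mar 11→Beaumont, Mar 12→Quispe, Mar 13→Quispe, Mar 14→Priya, Mar 15→Quispe+Kapoor, Mar 16→Beaumont, Mar 17→Eriksen+Ueda, Mar 18→Eriksen, Mar 19→Ueda.
Total: 134 + 131 + 136 + 136 + 134 + 136 + 140 + 131 + 137 + 139 + 137 + 139 = $1630.

$1630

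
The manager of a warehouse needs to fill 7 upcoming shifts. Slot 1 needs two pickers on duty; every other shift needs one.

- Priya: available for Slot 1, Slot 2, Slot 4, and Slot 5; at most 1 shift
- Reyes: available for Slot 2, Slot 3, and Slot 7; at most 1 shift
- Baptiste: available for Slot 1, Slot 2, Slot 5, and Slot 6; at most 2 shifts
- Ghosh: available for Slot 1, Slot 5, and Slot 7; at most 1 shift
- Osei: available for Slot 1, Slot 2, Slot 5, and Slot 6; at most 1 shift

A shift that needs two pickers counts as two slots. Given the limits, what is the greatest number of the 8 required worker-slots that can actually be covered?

6

Total capacity across all pickers is 1+1+2+1+1 = 6, and 8 slots are needed, so at most 6 can be filled.
An assignment achieving 6: Slot 1→Baptiste+Osei, Slot 3→Reyes, Slot 4→Priya, Slot 6→Baptiste, Slot 7→Ghosh.
Loads: Priya 1/1, Reyes 1/1, Baptiste 2/2, Ghosh 1/1, Osei 1/1.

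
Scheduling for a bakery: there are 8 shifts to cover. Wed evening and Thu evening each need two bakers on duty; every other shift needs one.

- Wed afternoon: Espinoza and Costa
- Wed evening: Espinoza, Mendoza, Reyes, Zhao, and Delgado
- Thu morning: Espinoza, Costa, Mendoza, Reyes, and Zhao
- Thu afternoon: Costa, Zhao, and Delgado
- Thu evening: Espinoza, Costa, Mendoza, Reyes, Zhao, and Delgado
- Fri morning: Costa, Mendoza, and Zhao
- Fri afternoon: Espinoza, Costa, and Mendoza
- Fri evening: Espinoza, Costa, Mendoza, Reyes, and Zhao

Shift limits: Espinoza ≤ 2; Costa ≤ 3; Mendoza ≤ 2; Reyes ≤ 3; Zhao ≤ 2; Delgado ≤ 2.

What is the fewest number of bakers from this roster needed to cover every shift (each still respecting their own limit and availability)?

10 slots to fill and no one can take more than 3, so at least ⌈10/3⌉ = 4 bakers are needed.
Espinoza, Costa, Mendoza, and Reyes alone can cover everything: Wed afternoon→Espinoza, Wed evening→Espinoza+Mendoza, Thu morning→Reyes, Thu afternoon→Costa, Thu evening→Mendoza+Reyes, Fri morning→Costa, Fri afternoon→Costa, Fri evening→Reyes.

4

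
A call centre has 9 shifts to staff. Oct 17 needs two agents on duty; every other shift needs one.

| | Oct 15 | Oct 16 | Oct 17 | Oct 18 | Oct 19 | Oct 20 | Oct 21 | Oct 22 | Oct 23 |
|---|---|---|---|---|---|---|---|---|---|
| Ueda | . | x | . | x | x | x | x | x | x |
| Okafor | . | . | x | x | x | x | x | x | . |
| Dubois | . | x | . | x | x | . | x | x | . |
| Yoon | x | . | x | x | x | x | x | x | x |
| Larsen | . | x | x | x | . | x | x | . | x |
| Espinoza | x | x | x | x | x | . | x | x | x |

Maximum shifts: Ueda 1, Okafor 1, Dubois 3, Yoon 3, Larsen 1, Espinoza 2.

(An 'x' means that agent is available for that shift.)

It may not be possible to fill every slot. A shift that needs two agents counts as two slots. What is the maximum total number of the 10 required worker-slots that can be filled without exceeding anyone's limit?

Total capacity across all agents is 1+1+3+3+1+2 = 11, and 10 slots are needed, so at most 10 can be filled.
An assignment achieving 10: Oct 15→Yoon, Oct 16→Ueda, Oct 17→Okafor+Yoon, Oct 18→Dubois, Oct 19→Dubois, Oct 20→Yoon, Oct 21→Espinoza, Oct 22→Dubois, Oct 23→Larsen.
Loads: Ueda 1/1, Okafor 1/1, Dubois 3/3, Yoon 3/3, Larsen 1/1, Espinoza 1/2.

10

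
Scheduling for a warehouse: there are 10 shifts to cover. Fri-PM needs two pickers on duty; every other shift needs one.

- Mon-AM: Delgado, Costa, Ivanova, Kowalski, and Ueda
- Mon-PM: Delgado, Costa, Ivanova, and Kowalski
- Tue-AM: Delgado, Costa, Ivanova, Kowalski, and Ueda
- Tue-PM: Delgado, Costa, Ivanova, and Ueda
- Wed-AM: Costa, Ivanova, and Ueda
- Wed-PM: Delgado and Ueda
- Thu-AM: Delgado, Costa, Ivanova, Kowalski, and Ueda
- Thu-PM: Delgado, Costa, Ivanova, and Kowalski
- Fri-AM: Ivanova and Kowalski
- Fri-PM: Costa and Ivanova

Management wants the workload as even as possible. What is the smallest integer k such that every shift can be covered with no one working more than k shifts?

3

With 5 pickers and 11 worker-slots to fill, someone must work at least ⌈11/5⌉ = 3 shifts, so k ≥ 3.
k = 3 works: Mon-AM→Ivanova, Mon-PM→Delgado, Tue-AM→Kowalski, Tue-PM→Delgado, Wed-AM→Costa, Wed-PM→Delgado, Thu-AM→Kowalski, Thu-PM→Costa, Fri-AM→Ivanova, Fri-PM→Costa+Ivanova.
Loads: Delgado 3, Costa 3, Ivanova 3, Kowalski 2, Ueda 0 — all ≤ 3.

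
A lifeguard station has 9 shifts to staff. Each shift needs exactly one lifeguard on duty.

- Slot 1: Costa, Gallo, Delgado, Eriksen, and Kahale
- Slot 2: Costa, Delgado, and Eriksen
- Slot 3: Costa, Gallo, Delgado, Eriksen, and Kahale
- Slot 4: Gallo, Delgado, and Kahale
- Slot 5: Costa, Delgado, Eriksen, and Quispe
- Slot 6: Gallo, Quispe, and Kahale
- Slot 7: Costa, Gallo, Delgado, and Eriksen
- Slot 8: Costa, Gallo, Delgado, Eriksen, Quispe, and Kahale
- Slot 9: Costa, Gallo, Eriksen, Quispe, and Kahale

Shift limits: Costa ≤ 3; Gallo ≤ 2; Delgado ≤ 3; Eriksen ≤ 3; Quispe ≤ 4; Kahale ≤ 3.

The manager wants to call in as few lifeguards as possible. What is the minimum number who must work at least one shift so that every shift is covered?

9 slots to fill and no one can take more than 4, so at least ⌈9/4⌉ = 3 lifeguards are needed.
Costa, Gallo, and Quispe alone can cover everything: Slot 1→Costa, Slot 2→Costa, Slot 3→Costa, Slot 4→Gallo, Slot 5→Quispe, Slot 6→Quispe, Slot 7→Gallo, Slot 8→Quispe, Slot 9→Quispe.

3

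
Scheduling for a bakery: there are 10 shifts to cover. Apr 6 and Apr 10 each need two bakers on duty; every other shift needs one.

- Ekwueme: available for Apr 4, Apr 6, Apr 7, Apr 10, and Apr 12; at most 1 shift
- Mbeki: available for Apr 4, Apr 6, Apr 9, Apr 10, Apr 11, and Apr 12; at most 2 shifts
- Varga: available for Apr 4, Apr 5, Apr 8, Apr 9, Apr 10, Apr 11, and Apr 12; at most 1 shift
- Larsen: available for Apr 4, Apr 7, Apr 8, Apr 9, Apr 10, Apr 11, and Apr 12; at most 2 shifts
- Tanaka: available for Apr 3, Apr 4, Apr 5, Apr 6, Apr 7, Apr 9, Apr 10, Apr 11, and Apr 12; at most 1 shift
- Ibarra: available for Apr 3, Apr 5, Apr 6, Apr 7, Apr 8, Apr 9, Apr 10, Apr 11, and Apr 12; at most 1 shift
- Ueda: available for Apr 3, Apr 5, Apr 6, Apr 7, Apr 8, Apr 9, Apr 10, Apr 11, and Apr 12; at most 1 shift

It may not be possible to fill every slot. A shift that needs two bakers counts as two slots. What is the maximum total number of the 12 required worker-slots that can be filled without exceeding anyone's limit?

9

Total capacity across all bakers is 1+2+1+2+1+1+1 = 9, and 12 slots are needed, so at most 9 can be filled.
An assignment achieving 9: Apr 3→Tanaka, Apr 4→Ekwueme, Apr 5→Varga, Apr 6→Mbeki+Ibarra, Apr 7→Larsen, Apr 8→Larsen, Apr 9→Mbeki, Apr 11→Ueda.
Loads: Ekwueme 1/1, Mbeki 2/2, Varga 1/1, Larsen 2/2, Tanaka 1/1, Ibarra 1/1, Ueda 1/1.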